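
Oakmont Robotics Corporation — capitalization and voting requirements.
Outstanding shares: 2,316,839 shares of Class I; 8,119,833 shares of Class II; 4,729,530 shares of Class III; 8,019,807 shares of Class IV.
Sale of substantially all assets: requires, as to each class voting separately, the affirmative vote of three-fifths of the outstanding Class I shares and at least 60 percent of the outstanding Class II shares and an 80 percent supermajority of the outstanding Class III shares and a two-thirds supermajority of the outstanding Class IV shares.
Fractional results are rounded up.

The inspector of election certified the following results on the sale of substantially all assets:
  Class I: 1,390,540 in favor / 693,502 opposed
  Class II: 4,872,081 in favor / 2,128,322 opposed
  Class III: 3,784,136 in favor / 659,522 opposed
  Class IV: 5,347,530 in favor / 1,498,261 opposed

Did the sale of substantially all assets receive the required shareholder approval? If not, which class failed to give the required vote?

Class I: 3/5 of 2316839 = 1390103.40, rounded up to 1390104; 1,390,104 required, 1,390,540 in favor — approved.
Class II: 3/5 of 8119833 = 4871899.80, rounded up to 4871900; 4,871,900 required, 4,872,081 in favor — approved.
Class III: 4/5 of 4729530 = 3783624; 3,783,624 required, 3,784,136 in favor — approved.
Class IV: 2/3 of 8019807 = 5346538; 5,346,538 required, 5,347,530 in favor — approved.

Approved — every class gave the required vote.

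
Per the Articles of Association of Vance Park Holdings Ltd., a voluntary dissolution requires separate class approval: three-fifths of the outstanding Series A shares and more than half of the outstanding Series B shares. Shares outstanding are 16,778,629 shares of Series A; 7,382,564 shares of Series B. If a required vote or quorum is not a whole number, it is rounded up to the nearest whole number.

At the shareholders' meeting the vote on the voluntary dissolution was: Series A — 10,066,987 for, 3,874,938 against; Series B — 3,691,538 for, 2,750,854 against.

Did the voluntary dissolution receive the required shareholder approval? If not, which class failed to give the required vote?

Series A: 3/5 of 16778629 = 10067177.40, rounded up to 10067178; 10,067,178 required, 10,066,987 in favor — not approved.
Series B: a majority of 7382564 is 3691283; 3,691,283 required, 3,691,538 in favor — approved.

Not approved — the Series A shares did not give the required vote.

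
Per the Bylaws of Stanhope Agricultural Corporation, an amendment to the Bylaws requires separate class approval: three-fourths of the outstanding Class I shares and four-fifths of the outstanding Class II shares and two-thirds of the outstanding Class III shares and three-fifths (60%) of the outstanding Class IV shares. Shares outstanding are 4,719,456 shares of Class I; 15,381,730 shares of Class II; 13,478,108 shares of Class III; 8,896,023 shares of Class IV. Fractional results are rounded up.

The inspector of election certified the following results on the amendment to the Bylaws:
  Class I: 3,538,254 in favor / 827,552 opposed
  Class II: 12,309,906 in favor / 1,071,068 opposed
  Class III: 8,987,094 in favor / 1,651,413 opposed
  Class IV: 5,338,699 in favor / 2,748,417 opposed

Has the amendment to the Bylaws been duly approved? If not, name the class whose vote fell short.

Class I: 3/4 of 4719456 = 3539592; 3,539,592 required, 3,538,254 in favor — not approved.
Class II: 4/5 of 15381730 = 12305384; 12,305,384 required, 12,309,906 in favor — approved.
Class III: 2/3 of 13478108 = 8985405.33, rounded up to 8985406; 8,985,406 required, 8,987,094 in favor — approved.
Class IV: 3/5 of 8896023 = 5337613.80, rounded up to 5337614; 5,337,614 required, 5,338,699 in favor — approved.

Not approved — the Class I shares did not give the required vote.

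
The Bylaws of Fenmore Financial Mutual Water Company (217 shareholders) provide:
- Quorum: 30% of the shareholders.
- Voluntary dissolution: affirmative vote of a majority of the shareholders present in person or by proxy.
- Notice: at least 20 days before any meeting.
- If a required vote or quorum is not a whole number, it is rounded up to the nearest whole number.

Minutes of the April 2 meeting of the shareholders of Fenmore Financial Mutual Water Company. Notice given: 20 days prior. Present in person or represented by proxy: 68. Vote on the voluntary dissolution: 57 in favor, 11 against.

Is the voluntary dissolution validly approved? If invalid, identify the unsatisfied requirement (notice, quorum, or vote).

Valid — all requirements satisfied.

Notice: 20 days given; 20 required. Satisfied.
Quorum: 30% of 217 = 65.10, rounded up to 66; 68 present. Satisfied.
Vote: requires a majority of those present (68); a majority of 68 is 35, so 35 needed; 57 in favor. Satisfied.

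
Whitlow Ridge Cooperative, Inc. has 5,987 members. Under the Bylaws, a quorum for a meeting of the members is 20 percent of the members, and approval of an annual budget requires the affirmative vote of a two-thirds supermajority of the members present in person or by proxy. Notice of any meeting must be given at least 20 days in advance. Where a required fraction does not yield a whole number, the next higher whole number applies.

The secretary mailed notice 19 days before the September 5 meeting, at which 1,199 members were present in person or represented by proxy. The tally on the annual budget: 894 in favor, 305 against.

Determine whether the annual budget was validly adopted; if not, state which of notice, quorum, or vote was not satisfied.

Invalid — notice requirement not satisfied.

Notice: 19 days given; 20 required. Not satisfied.
Quorum: 20% of 5,987 = 1,197.40, rounded up to 1,198; 1,199 present. Satisfied.
Vote: requires two-thirds of those present (1,199); 2/3 of 1199 = 799.33, rounded up to 800, so 800 needed; 894 in favor. Satisfied.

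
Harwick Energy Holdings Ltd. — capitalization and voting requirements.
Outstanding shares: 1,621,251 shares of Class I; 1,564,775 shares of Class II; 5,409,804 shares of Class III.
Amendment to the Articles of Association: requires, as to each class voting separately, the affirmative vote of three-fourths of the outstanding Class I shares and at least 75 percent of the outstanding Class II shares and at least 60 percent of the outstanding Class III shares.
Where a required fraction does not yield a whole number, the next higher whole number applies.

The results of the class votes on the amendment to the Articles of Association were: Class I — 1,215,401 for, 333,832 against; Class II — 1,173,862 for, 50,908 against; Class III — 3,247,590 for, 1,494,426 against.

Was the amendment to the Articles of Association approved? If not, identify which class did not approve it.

Class I: 3/4 of 1621251 = 1215938.25, rounded up to 1215939; 1,215,939 required, 1,215,401 in favor — not approved.
Class II: 3/4 of 1564775 = 1173581.25, rounded up to 1173582; 1,173,582 required, 1,173,862 in favor — approved.
Class III: 3/5 of 5409804 = 3245882.40, rounded up to 3245883; 3,245,883 required, 3,247,590 in favor — approved.

Not approved — the Class I shares did not give the required vote.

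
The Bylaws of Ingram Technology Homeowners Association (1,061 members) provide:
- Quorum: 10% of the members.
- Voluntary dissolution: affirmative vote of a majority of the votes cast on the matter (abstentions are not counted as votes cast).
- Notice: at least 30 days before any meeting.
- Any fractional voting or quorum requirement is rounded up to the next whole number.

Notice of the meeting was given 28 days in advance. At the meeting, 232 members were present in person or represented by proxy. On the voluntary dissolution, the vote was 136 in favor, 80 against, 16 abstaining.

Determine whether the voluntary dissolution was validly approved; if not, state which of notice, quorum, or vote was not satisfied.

Invalid — notice requirement not satisfied.

Notice: 28 days given; 30 required. Not satisfied.
Quorum: 10% of 1,061 = 106.10, rounded up to 107; 232 present. Satisfied.
Vote: requires a majority of the votes cast (232 − 16 abstaining = 216); a majority of 216 is 109, so 109 needed; 136 in favor. Satisfied.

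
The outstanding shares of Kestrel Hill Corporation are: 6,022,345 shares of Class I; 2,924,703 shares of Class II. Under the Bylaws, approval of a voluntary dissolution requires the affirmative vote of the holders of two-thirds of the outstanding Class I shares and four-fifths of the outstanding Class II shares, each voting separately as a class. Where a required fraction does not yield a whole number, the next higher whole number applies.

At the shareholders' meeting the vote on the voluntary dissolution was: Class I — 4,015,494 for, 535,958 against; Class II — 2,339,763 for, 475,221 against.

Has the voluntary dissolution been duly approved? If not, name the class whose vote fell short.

Class I: 2/3 of 6022345 = 4014896.67, rounded up to 4014897; 4,014,897 required, 4,015,494 in favor — approved.
Class II: 4/5 of 2924703 = 2339762.40, rounded up to 2339763; 2,339,763 required, 2,339,763 in favor — approved.

Approved — every class gave the required vote.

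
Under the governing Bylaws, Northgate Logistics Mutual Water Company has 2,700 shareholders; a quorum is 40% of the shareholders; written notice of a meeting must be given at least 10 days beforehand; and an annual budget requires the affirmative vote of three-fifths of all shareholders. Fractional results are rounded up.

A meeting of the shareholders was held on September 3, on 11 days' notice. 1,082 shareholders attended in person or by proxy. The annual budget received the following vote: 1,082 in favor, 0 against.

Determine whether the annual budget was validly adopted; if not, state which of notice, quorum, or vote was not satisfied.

Invalid — vote requirement not satisfied.

Notice: 11 days given; 10 required. Satisfied.
Quorum: 40% of 2,700 = 1,080; 1,082 present. Satisfied.
Vote: requires three-fifths of all shareholders (2,700); 3/5 of 2700 = 1620, so 1,620 needed; 1,082 in favor. Not satisfied.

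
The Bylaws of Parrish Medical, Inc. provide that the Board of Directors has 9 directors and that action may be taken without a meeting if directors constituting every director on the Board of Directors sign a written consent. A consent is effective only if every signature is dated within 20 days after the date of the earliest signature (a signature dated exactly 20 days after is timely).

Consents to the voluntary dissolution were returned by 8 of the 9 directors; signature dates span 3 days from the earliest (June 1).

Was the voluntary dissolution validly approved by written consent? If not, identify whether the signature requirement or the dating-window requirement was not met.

Not effective — insufficient signatures.

Signatures required: every one of 9 — unanimous means all 9, so 9 needed; 8 signed. Insufficient.
Dating window: the latest signature is 3 days after the earliest; the limit is 20 days. Within the window.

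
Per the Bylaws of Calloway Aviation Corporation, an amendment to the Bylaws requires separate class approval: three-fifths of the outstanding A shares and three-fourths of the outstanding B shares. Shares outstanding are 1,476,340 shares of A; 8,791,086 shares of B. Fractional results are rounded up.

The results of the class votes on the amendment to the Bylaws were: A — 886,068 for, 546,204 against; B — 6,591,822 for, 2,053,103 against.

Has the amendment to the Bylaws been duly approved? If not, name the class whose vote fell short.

A: 3/5 of 1476340 = 885804; 885,804 required, 886,068 in favor — approved.
B: 3/4 of 8791086 = 6593314.50, rounded up to 6593315; 6,593,315 required, 6,591,822 in favor — not approved.

Not approved — the B shares did not give the required vote.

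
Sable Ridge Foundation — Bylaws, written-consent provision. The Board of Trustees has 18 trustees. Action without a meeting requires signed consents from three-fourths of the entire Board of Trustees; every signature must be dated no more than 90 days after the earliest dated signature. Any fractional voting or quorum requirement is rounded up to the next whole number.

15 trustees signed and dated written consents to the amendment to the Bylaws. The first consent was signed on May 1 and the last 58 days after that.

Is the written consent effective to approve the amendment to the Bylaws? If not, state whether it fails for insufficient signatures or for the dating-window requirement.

Signatures required: three-fourths of 18 — 3/4 of 18 = 13.50, rounded up to 14, so 14 needed; 15 signed. Sufficient.
Dating window: the latest signature is 58 days after the earliest; the limit is 90 days. Within the window.

Effective — both the signature and dating-window requirements are satisfied.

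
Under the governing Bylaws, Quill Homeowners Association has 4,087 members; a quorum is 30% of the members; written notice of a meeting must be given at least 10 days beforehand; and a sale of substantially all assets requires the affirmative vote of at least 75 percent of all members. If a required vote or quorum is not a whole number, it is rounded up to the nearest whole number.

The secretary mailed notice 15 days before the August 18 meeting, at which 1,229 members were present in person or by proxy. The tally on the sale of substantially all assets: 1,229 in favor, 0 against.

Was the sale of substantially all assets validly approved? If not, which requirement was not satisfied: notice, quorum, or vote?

Notice: 15 days given; 10 required. Satisfied.
Quorum: 30% of 4,087 = 1,226.10, rounded up to 1,227; 1,229 present. Satisfied.
Vote: requires three-fourths of all members (4,087); 3/4 of 4087 = 3065.25, rounded up to 3066, so 3,066 needed; 1,229 in favor. Not satisfied.

Invalid — vote requirement not satisfied.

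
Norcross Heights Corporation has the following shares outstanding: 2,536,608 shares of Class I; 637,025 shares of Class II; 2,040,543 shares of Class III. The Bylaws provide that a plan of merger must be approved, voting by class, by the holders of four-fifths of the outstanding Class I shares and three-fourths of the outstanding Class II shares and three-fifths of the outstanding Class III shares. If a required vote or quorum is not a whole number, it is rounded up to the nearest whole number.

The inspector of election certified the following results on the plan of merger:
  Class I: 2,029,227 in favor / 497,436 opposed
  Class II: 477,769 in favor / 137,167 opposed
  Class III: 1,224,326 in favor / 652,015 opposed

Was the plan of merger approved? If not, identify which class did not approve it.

Not approved — the Class I shares did not give the required vote.

Class I: 4/5 of 2536608 = 2029286.40, rounded up to 2029287; 2,029,287 required, 2,029,227 in favor — not approved.
Class II: 3/4 of 637025 = 477768.75, rounded up to 477769; 477,769 required, 477,769 in favor — approved.
Class III: 3/5 of 2040543 = 1224325.80, rounded up to 1224326; 1,224,326 required, 1,224,326 in favor — approved.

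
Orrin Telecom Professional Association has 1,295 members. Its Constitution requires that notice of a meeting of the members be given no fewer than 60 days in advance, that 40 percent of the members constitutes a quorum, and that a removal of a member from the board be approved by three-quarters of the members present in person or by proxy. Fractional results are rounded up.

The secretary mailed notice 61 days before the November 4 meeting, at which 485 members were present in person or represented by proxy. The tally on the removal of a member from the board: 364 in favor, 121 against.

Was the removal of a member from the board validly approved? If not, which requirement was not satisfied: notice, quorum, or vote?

Invalid — quorum requirement not satisfied.

Notice: 61 days given; 60 required. Satisfied.
Quorum: 40% of 1,295 = 518; 485 present. Not satisfied.
Vote: requires three-fourths of those present (485); 3/4 of 485 = 363.75, rounded up to 364, so 364 needed; 364 in favor. Satisfied.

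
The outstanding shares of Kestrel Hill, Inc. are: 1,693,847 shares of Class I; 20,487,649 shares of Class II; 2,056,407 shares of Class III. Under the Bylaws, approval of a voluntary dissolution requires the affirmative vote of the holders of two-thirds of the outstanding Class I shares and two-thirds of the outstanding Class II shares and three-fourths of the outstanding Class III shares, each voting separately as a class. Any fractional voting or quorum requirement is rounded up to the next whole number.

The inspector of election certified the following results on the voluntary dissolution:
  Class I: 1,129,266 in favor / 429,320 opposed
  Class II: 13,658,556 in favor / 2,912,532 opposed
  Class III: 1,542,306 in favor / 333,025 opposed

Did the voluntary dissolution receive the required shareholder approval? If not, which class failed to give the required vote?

Class I: 2/3 of 1693847 = 1129231.33, rounded up to 1129232; 1,129,232 required, 1,129,266 in favor — approved.
Class II: 2/3 of 20487649 = 13658432.67, rounded up to 13658433; 13,658,433 required, 13,658,556 in favor — approved.
Class III: 3/4 of 2056407 = 1542305.25, rounded up to 1542306; 1,542,306 required, 1,542,306 in favor — approved.

Approved — every class gave the required vote.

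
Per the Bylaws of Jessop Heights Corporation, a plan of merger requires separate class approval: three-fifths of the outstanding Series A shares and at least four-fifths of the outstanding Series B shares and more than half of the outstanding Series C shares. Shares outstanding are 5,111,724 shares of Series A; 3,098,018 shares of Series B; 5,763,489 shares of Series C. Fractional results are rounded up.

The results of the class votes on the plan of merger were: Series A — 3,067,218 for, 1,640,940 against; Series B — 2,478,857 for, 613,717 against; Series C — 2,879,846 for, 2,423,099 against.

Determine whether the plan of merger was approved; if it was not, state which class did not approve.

Not approved — the Series C shares did not give the required vote.

Series A: 3/5 of 5111724 = 3067034.40, rounded up to 3067035; 3,067,035 required, 3,067,218 in favor — approved.
Series B: 4/5 of 3098018 = 2478414.40, rounded up to 2478415; 2,478,415 required, 2,478,857 in favor — approved.
Series C: a majority of 5763489 is 2881745; 2,881,745 required, 2,879,846 in favor — not approved.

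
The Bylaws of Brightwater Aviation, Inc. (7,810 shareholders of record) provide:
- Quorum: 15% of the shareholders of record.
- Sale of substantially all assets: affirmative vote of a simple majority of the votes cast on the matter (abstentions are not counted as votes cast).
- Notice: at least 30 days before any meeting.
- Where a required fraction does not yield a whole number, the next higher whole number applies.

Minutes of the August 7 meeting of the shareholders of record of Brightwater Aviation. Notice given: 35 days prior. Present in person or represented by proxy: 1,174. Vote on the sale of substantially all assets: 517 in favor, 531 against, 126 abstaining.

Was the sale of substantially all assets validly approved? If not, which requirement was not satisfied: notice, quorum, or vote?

Notice: 35 days given; 30 required. Satisfied.
Quorum: 15% of 7,810 = 1,171.50, rounded up to 1,172; 1,174 present. Satisfied.
Vote: requires a majority of the votes cast (1,174 − 126 abstaining = 1,048); a majority of 1048 is 525, so 525 needed; 517 in favor. Not satisfied.

Invalid — vote requirement not satisfied.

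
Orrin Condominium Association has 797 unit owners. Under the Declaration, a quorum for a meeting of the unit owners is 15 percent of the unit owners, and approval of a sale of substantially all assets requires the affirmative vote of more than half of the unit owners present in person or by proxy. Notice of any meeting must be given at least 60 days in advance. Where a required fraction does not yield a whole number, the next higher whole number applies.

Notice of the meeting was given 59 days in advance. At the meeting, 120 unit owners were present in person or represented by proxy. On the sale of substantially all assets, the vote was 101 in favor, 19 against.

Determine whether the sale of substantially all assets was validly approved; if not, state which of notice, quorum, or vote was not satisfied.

Invalid — notice requirement not satisfied.

Notice: 59 days given; 60 required. Not satisfied.
Quorum: 15% of 797 = 119.55, rounded up to 120; 120 present. Satisfied.
Vote: requires a majority of those present (120); a majority of 120 is 61, so 61 needed; 101 in favor. Satisfied.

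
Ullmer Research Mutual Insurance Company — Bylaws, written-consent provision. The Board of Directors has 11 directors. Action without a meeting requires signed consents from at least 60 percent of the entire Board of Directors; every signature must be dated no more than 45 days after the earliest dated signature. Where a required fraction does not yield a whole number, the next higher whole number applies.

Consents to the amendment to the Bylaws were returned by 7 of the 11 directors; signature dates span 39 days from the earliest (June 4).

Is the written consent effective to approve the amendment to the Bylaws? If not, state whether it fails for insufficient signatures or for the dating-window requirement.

Effective — both the signature and dating-window requirements are satisfied.

Signatures required: at least 60 percent of 11 — 3/5 of 11 = 6.60, rounded up to 7, so 7 needed; 7 signed. Sufficient.
Dating window: the latest signature is 39 days after the earliest; the limit is 45 days. Within the window.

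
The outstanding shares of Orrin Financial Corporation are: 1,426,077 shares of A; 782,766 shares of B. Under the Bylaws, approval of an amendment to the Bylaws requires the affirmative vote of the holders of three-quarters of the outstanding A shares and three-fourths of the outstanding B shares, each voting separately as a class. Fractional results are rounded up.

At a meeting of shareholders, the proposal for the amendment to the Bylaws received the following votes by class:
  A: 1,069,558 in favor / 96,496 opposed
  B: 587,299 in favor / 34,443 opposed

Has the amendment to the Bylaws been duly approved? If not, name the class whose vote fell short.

Approved — every class gave the required vote.

A: 3/4 of 1426077 = 1069557.75, rounded up to 1069558; 1,069,558 required, 1,069,558 in favor — approved.
B: 3/4 of 782766 = 587074.50, rounded up to 587075; 587,075 required, 587,299 in favor — approved.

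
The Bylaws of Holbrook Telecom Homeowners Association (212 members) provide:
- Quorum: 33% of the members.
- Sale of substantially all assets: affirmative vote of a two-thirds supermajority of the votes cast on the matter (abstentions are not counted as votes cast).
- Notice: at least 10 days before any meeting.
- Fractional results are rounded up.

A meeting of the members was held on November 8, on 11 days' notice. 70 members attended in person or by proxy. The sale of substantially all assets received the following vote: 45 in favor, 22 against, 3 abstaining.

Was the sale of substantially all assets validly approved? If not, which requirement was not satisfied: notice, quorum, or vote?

Valid — all requirements satisfied.

Notice: 11 days given; 10 required. Satisfied.
Quorum: 33% of 212 = 69.96, rounded up to 70; 70 present. Satisfied.
Vote: requires two-thirds of the votes cast (70 − 3 abstaining = 67); 2/3 of 67 = 44.67, rounded up to 45, so 45 needed; 45 in favor. Satisfied.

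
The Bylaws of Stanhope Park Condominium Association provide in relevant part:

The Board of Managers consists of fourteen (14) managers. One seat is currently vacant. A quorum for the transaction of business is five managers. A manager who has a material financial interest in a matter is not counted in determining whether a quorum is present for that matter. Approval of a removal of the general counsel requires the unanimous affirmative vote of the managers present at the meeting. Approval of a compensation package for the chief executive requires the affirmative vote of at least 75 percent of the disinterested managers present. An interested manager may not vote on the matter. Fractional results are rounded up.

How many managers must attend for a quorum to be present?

The quorum is fixed at 5.

5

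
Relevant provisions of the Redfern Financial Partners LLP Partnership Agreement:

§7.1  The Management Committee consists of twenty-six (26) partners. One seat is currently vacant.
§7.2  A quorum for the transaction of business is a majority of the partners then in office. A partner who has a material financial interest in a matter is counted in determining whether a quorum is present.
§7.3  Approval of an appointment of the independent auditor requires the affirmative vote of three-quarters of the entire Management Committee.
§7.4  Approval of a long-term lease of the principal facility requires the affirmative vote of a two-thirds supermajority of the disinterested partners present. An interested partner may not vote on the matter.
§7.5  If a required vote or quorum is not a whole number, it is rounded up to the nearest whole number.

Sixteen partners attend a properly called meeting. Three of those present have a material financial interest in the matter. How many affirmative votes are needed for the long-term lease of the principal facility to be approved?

The long-term lease of the principal facility requires two-thirds of the disinterested partners present (16 − 3 = 13).
2/3 of 13 = 8.67, rounded up to 9.

9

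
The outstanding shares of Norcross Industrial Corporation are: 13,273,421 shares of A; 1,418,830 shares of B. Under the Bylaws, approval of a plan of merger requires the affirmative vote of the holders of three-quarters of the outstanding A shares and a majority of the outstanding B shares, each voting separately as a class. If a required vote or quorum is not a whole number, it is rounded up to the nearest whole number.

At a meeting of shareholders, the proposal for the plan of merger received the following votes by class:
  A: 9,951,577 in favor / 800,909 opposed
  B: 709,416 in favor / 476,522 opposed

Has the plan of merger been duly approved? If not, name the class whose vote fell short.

A: 3/4 of 13273421 = 9955065.75, rounded up to 9955066; 9,955,066 required, 9,951,577 in favor — not approved.
B: a majority of 1418830 is 709416; 709,416 required, 709,416 in favor — approved.

Not approved — the A shares did not give the required vote.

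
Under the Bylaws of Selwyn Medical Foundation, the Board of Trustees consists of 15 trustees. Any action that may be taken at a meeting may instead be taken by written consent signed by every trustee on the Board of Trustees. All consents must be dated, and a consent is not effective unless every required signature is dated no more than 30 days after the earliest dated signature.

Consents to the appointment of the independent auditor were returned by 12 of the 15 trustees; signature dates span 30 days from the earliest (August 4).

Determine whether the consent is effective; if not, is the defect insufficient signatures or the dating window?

Not effective — insufficient signatures.

Signatures required: every one of 15 — unanimous means all 15, so 15 needed; 12 signed. Insufficient.
Dating window: the latest signature is 30 days after the earliest; the limit is 30 days. Within the window.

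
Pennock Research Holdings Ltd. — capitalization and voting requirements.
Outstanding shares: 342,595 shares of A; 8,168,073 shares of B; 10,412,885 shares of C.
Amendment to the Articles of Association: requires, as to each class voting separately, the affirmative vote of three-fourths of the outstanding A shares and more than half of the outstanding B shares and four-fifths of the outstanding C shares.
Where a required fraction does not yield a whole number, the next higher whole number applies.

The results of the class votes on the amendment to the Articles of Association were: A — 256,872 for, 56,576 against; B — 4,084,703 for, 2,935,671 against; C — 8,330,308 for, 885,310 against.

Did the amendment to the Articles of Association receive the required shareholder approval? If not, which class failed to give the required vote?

Not approved — the A shares did not give the required vote.

A: 3/4 of 342595 = 256946.25, rounded up to 256947; 256,947 required, 256,872 in favor — not approved.
B: a majority of 8168073 is 4084037; 4,084,037 required, 4,084,703 in favor — approved.
C: 4/5 of 10412885 = 8330308; 8,330,308 required, 8,330,308 in favor — approved.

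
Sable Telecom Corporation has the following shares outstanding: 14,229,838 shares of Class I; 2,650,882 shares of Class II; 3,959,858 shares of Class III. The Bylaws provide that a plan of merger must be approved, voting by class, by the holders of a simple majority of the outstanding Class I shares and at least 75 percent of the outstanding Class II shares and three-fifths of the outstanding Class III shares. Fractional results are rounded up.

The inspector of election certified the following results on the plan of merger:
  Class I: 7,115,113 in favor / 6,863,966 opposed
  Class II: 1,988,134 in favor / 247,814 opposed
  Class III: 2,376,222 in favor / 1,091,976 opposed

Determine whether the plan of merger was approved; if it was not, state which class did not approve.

Class I: a majority of 14229838 is 7114920; 7,114,920 required, 7,115,113 in favor — approved.
Class II: 3/4 of 2650882 = 1988161.50, rounded up to 1988162; 1,988,162 required, 1,988,134 in favor — not approved.
Class III: 3/5 of 3959858 = 2375914.80, rounded up to 2375915; 2,375,915 required, 2,376,222 in favor — approved.

Not approved — the Class II shares did not give the required vote.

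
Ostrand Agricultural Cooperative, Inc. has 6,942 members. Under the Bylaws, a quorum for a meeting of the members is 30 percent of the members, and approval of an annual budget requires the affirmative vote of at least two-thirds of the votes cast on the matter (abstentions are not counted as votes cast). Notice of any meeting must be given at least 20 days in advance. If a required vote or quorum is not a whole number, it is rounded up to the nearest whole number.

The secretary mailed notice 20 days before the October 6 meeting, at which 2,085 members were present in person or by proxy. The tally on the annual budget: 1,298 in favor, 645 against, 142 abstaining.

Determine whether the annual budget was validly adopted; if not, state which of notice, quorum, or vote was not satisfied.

Valid — all requirements satisfied.

Notice: 20 days given; 20 required. Satisfied.
Quorum: 30% of 6,942 = 2,082.60, rounded up to 2,083; 2,085 present. Satisfied.
Vote: requires two-thirds of the votes cast (2,085 − 142 abstaining = 1,943); 2/3 of 1943 = 1295.33, rounded up to 1296, so 1,296 needed; 1,298 in favor. Satisfied.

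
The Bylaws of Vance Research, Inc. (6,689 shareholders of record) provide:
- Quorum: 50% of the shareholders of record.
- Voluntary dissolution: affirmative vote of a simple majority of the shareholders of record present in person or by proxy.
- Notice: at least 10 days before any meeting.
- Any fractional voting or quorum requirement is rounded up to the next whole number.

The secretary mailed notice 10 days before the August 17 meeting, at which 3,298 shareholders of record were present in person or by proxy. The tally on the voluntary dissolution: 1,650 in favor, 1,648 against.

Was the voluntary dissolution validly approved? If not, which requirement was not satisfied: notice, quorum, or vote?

Invalid — quorum requirement not satisfied.

Notice: 10 days given; 10 required. Satisfied.
Quorum: 50% of 6,689 = 3,344.50, rounded up to 3,345; 3,298 present. Not satisfied.
Vote: requires a majority of those present (3,298); a majority of 3298 is 1650, so 1,650 needed; 1,650 in favor. Satisfied.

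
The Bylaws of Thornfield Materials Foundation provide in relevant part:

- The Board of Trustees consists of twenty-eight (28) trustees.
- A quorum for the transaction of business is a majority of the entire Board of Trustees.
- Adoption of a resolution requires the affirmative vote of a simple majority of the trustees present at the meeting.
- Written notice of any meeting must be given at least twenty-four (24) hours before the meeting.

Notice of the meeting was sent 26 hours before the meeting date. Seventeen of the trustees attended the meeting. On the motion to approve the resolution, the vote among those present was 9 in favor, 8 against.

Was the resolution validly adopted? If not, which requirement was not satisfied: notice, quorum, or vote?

Notice: 26 hours given; 24 required (26 ≥ 24). Satisfied.
Quorum: 17 present; quorum is 15. Satisfied.
Vote: the resolution requires a majority of the trustees present (17). A majority of 17 is 9, so 9 affirmative votes are needed; 9 voted in favor. Satisfied.

Valid — all requirements satisfied.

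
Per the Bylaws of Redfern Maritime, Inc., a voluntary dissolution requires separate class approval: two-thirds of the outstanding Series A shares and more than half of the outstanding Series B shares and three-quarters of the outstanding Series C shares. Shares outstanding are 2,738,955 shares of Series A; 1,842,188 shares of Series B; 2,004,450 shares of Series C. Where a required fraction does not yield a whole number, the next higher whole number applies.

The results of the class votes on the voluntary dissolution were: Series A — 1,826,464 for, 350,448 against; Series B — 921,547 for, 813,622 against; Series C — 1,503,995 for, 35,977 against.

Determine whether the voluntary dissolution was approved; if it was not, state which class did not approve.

Approved — every class gave the required vote.

Series A: 2/3 of 2738955 = 1825970; 1,825,970 required, 1,826,464 in favor — approved.
Series B: a majority of 1842188 is 921095; 921,095 required, 921,547 in favor — approved.
Series C: 3/4 of 2004450 = 1503337.50, rounded up to 1503338; 1,503,338 required, 1,503,995 in favor — approved.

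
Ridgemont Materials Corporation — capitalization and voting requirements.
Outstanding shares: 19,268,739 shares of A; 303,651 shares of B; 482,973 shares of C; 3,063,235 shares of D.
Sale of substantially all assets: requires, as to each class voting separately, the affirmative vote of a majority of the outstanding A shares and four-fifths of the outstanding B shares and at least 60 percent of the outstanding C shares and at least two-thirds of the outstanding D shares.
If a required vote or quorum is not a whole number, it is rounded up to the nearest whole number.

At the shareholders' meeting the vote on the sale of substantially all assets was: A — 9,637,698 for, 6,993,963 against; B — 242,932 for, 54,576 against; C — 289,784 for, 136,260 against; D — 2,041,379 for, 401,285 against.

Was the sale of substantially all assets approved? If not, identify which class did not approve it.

Not approved — the D shares did not give the required vote.

A: a majority of 19268739 is 9634370; 9,634,370 required, 9,637,698 in favor — approved.
B: 4/5 of 303651 = 242920.80, rounded up to 242921; 242,921 required, 242,932 in favor — approved.
C: 3/5 of 482973 = 289783.80, rounded up to 289784; 289,784 required, 289,784 in favor — approved.
D: 2/3 of 3063235 = 2042156.67, rounded up to 2042157; 2,042,157 required, 2,041,379 in favor — not approved.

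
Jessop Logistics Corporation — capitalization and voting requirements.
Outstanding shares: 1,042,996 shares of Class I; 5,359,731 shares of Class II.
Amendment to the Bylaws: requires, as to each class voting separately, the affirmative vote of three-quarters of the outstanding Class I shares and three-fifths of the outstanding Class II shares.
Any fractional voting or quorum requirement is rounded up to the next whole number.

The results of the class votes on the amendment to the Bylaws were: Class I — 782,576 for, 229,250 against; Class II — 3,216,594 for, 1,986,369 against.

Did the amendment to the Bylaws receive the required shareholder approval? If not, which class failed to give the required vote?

Class I: 3/4 of 1042996 = 782247; 782,247 required, 782,576 in favor — approved.
Class II: 3/5 of 5359731 = 3215838.60, rounded up to 3215839; 3,215,839 required, 3,216,594 in favor — approved.

Approved — every class gave the required vote.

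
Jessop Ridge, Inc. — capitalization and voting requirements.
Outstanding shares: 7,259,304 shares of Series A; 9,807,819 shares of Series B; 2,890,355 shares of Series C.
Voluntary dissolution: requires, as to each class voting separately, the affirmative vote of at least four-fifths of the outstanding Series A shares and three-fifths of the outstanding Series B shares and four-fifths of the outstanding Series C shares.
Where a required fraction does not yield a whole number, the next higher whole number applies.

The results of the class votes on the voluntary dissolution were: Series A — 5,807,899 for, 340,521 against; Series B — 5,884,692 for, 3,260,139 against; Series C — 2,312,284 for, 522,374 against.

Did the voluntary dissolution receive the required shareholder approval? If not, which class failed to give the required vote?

Series A: 4/5 of 7259304 = 5807443.20, rounded up to 5807444; 5,807,444 required, 5,807,899 in favor — approved.
Series B: 3/5 of 9807819 = 5884691.40, rounded up to 5884692; 5,884,692 required, 5,884,692 in favor — approved.
Series C: 4/5 of 2890355 = 2312284; 2,312,284 required, 2,312,284 in favor — approved.

Approved — every class gave the required vote.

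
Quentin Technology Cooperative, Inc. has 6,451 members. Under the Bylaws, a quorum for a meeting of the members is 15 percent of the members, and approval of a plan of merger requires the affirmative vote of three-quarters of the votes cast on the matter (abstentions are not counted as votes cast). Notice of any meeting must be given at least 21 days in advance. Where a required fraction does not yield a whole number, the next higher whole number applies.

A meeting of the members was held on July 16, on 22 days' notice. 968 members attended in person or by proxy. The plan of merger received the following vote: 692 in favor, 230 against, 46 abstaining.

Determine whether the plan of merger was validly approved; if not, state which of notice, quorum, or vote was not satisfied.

Valid — all requirements satisfied.

Notice: 22 days given; 21 required. Satisfied.
Quorum: 15% of 6,451 = 967.65, rounded up to 968; 968 present. Satisfied.
Vote: requires three-fourths of the votes cast (968 − 46 abstaining = 922); 3/4 of 922 = 691.50, rounded up to 692, so 692 needed; 692 in favor. Satisfied.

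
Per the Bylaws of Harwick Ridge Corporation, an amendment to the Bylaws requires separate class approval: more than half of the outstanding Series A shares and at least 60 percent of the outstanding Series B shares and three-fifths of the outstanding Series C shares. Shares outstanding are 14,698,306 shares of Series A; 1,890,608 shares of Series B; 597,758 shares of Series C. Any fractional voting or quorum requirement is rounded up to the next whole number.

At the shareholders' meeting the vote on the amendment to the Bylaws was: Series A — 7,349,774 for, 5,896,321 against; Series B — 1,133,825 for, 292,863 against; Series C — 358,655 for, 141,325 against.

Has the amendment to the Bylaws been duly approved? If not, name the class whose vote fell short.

Not approved — the Series B shares did not give the required vote.

Series A: a majority of 14698306 is 7349154; 7,349,154 required, 7,349,774 in favor — approved.
Series B: 3/5 of 1890608 = 1134364.80, rounded up to 1134365; 1,134,365 required, 1,133,825 in favor — not approved.
Series C: 3/5 of 597758 = 358654.80, rounded up to 358655; 358,655 required, 358,655 in favor — approved.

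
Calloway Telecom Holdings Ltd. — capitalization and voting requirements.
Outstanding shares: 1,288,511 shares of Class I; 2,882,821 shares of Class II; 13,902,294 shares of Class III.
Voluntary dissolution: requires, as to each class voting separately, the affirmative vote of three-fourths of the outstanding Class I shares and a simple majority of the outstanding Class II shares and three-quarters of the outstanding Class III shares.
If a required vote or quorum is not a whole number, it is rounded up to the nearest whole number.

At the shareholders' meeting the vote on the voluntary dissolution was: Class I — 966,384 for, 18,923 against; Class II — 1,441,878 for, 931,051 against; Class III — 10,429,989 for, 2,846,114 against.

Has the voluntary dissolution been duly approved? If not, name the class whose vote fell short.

Class I: 3/4 of 1288511 = 966383.25, rounded up to 966384; 966,384 required, 966,384 in favor — approved.
Class II: a majority of 2882821 is 1441411; 1,441,411 required, 1,441,878 in favor — approved.
Class III: 3/4 of 13902294 = 10426720.50, rounded up to 10426721; 10,426,721 required, 10,429,989 in favor — approved.

Approved — every class gave the required vote.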